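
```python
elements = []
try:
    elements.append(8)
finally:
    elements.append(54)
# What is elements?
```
[8, 54]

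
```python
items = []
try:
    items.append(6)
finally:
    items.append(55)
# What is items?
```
[6, 55]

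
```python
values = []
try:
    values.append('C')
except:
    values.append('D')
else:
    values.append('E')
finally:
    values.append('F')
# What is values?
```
['C', 'E', 'F']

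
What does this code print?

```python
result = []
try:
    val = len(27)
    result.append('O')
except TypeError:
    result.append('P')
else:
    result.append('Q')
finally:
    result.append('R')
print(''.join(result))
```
PR

Exception: except runs, else skipped, finally runs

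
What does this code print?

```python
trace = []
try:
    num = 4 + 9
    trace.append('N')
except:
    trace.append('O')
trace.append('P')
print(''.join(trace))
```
NP

No exception, try block completes normally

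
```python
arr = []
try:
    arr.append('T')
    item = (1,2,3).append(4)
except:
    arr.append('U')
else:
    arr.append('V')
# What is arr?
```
['T', 'U']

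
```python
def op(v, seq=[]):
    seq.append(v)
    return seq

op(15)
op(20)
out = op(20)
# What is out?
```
[15, 20, 20]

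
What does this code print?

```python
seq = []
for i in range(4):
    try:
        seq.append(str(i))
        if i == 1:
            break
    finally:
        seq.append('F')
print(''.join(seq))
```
0F1F

finally runs even when breaking out of loop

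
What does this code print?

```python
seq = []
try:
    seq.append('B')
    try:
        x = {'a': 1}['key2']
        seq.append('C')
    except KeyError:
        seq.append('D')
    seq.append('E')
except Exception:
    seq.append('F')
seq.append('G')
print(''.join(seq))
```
BDEG

Inner exception caught by inner handler, outer continues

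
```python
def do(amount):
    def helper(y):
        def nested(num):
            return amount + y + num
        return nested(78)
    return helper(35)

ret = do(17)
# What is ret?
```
130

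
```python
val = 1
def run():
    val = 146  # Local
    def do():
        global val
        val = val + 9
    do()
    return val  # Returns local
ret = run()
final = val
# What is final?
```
10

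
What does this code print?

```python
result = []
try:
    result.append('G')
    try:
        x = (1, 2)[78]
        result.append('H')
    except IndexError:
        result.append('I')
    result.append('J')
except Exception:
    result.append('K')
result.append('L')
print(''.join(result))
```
GIJL

Inner exception caught by inner handler, outer continues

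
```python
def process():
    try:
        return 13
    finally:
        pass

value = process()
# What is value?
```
13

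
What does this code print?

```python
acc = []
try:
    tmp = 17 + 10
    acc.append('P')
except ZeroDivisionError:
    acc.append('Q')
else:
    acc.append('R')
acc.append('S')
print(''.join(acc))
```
PRS

else block runs when no exception occurs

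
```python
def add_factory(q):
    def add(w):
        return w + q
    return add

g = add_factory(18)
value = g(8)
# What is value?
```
26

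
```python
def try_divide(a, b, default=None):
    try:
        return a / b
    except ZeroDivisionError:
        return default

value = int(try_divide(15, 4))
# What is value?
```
3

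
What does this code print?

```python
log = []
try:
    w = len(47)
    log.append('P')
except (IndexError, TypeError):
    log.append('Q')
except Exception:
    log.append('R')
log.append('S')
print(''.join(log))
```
QS

TypeError matches tuple containing it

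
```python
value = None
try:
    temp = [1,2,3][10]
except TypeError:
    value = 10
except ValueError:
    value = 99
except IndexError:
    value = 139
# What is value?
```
139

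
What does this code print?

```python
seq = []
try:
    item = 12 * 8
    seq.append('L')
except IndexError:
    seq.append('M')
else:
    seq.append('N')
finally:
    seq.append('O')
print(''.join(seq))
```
LNO

else runs before finally when no exception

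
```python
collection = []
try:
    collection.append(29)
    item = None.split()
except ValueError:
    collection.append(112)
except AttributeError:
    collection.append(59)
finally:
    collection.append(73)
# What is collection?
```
[29, 59, 73]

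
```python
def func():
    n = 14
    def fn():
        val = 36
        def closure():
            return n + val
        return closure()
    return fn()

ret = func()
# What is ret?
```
50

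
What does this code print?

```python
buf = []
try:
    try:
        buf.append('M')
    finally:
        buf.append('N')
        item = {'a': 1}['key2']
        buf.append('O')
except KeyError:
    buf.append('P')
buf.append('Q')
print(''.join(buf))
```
MNPQ

Exception in inner finally caught by outer except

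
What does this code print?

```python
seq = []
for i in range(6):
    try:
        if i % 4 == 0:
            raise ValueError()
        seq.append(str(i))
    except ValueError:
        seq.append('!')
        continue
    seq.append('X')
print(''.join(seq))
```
!1X2X3X!5X

continue in except skips rest of loop body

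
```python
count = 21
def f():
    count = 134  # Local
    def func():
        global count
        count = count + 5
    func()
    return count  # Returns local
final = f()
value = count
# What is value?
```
26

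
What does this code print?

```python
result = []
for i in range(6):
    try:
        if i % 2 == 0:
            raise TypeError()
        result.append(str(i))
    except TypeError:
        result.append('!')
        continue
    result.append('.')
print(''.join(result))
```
!1.!3.!5.

continue in except skips rest of loop body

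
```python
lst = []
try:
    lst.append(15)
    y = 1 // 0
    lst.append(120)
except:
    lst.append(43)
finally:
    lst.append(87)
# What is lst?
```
[15, 43, 87]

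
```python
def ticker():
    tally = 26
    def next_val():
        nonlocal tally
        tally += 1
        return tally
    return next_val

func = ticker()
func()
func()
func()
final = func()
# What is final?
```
30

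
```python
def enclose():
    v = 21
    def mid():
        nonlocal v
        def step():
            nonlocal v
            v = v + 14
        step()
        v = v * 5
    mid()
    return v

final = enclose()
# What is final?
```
175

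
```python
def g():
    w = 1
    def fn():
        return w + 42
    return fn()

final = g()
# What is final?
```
43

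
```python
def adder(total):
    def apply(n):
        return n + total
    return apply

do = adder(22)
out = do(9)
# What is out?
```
31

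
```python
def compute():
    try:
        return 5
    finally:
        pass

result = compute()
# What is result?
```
5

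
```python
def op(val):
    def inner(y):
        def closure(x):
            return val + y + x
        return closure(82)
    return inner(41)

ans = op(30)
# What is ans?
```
153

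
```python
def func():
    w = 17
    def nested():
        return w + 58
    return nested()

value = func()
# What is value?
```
75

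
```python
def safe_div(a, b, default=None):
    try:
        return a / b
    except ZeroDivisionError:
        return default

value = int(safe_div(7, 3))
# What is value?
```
2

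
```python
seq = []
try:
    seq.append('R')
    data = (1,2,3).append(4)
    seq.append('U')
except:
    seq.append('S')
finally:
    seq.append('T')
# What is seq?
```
['R', 'S', 'T']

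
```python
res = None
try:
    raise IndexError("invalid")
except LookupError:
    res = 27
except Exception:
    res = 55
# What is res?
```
27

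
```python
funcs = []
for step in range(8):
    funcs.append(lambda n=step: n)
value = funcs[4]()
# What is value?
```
4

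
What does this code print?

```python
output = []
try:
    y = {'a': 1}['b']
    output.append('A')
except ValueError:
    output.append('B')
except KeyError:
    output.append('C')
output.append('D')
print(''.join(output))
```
CD

KeyError is caught by its specific handler, not ValueError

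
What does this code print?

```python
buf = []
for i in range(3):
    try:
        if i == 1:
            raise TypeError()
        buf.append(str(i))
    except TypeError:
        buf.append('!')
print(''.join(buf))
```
0!2

Exception on i=1 caught, loop continues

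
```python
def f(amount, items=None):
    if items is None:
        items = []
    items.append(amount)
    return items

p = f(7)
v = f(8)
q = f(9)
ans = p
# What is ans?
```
[7]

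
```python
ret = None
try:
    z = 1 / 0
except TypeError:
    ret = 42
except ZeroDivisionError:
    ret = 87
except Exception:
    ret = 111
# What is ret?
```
87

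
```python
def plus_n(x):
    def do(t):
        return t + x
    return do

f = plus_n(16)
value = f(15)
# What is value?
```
31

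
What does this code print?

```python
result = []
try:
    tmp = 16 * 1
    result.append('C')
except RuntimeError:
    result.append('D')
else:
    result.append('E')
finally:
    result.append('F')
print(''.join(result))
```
CEF

else runs before finally when no exception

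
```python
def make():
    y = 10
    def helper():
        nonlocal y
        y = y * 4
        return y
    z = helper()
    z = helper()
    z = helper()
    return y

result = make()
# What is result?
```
640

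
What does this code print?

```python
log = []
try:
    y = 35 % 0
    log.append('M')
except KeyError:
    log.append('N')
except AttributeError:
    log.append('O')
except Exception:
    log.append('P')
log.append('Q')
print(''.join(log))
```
PQ

ZeroDivisionError not specifically caught, falls to Exception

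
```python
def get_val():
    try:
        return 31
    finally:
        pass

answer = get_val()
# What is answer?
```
31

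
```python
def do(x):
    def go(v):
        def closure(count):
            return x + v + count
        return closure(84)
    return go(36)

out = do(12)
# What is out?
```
132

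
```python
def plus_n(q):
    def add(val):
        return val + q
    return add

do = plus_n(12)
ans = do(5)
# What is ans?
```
17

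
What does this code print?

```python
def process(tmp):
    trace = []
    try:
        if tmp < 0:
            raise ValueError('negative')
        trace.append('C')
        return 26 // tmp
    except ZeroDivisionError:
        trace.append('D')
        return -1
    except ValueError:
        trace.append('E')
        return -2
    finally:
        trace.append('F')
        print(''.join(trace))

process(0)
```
CDF

tmp=0 causes ZeroDivisionError, caught, finally prints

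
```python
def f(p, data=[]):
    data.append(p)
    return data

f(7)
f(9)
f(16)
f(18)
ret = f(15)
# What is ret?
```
[7, 9, 16, 18, 15]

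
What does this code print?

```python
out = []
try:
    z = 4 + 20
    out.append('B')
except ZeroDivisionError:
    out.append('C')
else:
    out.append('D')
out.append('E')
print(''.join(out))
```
BDE

else block runs when no exception occurs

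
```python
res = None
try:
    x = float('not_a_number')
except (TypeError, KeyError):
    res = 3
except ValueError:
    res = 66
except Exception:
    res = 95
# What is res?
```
66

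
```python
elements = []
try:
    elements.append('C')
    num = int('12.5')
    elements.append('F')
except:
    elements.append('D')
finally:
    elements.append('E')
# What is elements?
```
['C', 'D', 'E']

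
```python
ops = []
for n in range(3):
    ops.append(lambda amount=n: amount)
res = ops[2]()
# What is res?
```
2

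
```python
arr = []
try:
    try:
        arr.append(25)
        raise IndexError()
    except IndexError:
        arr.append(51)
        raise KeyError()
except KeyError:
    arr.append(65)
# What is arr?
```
[25, 51, 65]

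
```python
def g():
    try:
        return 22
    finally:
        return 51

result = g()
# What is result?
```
51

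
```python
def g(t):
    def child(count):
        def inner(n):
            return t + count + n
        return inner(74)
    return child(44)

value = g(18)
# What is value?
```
136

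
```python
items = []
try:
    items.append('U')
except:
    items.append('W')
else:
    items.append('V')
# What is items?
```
['U', 'V']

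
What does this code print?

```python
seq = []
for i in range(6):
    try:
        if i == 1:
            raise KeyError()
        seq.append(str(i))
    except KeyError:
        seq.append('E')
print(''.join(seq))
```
0E2345

Exception on i=1 caught, loop continues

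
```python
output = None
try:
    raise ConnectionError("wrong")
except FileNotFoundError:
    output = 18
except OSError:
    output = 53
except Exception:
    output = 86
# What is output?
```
53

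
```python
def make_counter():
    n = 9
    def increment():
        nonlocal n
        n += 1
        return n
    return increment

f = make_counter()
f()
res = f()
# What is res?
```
11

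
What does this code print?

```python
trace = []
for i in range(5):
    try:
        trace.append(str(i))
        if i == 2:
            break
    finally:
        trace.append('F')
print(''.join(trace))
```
0F1F2F

finally runs even when breaking out of loop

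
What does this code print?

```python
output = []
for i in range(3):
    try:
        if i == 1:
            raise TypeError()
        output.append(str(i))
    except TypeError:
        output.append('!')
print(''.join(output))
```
0!2

Exception on i=1 caught, loop continues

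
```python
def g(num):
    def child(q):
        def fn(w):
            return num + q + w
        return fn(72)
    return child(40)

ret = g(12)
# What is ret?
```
124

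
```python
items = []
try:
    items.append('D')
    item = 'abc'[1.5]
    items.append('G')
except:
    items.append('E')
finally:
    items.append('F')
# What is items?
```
['D', 'E', 'F']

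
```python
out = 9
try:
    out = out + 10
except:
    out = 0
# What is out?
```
19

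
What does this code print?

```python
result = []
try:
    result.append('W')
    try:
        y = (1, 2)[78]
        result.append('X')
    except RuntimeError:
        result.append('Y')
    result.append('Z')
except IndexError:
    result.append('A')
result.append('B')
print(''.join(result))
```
WAB

Inner handler doesn't match, propagates to outer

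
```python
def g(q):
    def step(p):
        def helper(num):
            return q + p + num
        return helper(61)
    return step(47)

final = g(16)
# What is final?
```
124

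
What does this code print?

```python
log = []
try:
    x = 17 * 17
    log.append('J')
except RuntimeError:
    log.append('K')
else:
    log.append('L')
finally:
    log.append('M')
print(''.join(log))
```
JLM

else runs before finally when no exception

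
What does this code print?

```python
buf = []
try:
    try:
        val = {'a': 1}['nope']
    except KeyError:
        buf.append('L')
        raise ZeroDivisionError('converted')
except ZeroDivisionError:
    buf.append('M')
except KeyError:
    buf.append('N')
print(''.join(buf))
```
LM

New ZeroDivisionError raised, caught by outer ZeroDivisionError handler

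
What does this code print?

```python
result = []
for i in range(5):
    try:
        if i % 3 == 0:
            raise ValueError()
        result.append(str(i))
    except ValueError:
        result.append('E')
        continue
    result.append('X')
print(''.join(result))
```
E1X2XE4X

continue in except skips rest of loop body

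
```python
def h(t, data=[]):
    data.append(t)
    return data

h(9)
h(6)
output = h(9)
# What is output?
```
[9, 6, 9]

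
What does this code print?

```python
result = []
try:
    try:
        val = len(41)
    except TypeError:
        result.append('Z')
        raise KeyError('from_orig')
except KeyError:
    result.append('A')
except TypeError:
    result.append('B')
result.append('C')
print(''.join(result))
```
ZAC

KeyError raised and caught, original TypeError not re-raised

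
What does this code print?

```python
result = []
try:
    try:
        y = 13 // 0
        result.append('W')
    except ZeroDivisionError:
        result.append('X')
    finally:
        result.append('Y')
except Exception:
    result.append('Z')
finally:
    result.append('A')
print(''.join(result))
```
XYA

Both finally blocks run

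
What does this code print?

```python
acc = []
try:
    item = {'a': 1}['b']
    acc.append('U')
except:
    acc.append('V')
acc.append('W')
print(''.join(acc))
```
VW

Exception raised in try, caught by bare except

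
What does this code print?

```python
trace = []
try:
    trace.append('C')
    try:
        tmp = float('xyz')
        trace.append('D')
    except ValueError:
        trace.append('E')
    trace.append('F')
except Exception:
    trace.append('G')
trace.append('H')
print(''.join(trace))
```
CEFH

Inner exception caught by inner handler, outer continues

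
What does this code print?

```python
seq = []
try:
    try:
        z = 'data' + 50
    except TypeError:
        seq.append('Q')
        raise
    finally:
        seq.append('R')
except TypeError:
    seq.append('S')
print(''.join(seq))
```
QRS

finally runs before re-raised exception propagates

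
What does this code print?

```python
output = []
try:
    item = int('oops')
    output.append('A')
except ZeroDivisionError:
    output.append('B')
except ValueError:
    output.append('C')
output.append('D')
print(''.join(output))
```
CD

ValueError is caught by its specific handler, not ZeroDivisionError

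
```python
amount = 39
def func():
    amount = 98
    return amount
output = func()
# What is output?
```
98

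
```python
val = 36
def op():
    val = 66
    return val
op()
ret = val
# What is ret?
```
36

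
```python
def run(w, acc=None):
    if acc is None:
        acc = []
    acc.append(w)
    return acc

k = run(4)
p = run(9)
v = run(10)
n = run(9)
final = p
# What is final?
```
[9]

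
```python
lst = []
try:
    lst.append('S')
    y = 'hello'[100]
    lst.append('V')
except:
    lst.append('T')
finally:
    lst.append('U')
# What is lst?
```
['S', 'T', 'U']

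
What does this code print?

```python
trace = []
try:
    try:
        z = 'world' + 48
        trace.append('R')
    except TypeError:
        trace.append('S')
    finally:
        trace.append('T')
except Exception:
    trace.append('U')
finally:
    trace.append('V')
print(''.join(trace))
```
STV

Both finally blocks run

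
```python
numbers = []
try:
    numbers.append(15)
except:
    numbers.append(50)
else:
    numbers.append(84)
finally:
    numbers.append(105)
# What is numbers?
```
[15, 84, 105]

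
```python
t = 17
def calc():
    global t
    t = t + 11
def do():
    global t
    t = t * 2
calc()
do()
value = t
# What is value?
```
56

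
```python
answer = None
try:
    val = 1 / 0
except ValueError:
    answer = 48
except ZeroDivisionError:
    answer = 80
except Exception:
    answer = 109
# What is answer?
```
80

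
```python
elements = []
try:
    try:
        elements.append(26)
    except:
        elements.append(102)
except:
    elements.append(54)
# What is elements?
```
[26]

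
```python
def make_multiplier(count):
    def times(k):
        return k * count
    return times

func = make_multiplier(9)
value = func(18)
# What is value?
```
162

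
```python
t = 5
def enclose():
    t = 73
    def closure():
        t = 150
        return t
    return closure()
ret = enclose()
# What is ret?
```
150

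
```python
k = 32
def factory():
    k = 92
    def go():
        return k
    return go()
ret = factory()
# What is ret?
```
92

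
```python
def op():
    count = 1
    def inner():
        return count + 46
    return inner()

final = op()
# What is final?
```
47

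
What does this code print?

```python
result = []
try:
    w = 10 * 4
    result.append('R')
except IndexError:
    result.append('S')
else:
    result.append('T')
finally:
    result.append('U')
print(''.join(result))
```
RTU

else runs before finally when no exception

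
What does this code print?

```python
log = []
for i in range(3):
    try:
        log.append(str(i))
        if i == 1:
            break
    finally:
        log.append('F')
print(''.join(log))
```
0F1F

finally runs even when breaking out of loop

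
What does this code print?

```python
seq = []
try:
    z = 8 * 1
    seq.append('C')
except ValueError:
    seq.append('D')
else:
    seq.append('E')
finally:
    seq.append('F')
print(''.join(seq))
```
CEF

else runs before finally when no exception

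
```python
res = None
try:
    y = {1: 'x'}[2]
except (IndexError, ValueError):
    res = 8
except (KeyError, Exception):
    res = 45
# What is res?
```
45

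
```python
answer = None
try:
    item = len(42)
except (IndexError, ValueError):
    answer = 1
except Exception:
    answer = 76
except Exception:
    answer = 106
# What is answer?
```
76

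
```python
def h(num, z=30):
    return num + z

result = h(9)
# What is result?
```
39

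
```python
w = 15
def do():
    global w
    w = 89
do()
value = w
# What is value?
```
89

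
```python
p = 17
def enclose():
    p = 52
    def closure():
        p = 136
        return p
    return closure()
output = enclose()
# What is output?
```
136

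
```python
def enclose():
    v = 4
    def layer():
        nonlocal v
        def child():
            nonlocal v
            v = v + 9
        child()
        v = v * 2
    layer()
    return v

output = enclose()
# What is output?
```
26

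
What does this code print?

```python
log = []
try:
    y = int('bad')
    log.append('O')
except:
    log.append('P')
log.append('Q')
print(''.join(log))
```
PQ

Exception raised in try, caught by bare except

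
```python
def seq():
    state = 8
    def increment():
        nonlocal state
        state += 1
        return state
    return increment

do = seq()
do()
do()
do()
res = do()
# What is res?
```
12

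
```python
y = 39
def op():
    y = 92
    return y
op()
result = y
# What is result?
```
39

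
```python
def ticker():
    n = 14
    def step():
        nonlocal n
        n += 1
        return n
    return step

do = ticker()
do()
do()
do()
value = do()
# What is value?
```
18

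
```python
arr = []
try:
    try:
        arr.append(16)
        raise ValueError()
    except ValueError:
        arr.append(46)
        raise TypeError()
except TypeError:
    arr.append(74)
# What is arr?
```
[16, 46, 74]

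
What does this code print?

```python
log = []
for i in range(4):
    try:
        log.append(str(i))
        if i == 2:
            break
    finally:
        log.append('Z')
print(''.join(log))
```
0Z1Z2Z

finally runs even when breaking out of loop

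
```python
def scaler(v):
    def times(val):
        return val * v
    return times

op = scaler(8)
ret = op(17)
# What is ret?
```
136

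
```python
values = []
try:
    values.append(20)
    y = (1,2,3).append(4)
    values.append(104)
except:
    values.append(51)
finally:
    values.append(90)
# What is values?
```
[20, 51, 90]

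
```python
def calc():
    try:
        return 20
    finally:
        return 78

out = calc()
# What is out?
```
78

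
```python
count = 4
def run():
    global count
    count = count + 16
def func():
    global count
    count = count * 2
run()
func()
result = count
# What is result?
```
40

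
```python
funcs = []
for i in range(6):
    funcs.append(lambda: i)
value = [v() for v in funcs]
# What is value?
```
[5, 5, 5, 5, 5, 5]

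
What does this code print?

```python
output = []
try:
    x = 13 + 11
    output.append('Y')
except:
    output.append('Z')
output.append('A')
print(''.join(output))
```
YA

No exception, try block completes normally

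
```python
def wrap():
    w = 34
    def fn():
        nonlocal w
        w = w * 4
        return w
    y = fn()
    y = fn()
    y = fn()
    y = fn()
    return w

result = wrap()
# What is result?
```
8704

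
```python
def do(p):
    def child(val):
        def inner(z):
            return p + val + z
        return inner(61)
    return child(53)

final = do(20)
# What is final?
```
134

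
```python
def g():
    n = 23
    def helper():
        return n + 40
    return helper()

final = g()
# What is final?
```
63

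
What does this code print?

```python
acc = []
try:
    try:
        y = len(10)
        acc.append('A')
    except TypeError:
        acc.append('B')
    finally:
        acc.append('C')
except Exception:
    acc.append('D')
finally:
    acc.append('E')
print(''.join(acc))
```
BCE

Both finally blocks run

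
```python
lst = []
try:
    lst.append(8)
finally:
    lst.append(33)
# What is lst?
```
[8, 33]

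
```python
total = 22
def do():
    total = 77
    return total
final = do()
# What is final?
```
77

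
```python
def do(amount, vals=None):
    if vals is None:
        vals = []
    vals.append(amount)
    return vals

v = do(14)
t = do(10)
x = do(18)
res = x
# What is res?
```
[18]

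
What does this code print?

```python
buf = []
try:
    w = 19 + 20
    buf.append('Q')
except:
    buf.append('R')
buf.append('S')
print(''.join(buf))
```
QS

No exception, try block completes normally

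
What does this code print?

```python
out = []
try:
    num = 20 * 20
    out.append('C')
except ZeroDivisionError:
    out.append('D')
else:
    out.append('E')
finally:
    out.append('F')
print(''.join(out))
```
CEF

else runs before finally when no exception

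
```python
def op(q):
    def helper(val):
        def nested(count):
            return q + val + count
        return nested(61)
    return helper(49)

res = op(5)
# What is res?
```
115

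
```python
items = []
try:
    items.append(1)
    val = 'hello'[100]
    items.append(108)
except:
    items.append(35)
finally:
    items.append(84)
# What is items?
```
[1, 35, 84]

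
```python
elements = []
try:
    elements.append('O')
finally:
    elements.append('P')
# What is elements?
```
['O', 'P']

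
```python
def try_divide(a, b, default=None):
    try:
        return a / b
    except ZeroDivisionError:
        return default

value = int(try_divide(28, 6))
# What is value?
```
4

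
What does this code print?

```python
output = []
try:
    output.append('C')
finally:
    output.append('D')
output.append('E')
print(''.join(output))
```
CDE

try/finally without except, no exception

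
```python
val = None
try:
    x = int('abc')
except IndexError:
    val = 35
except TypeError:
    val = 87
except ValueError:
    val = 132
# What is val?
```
132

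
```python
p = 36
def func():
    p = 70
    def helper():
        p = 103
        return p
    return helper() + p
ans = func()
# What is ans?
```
173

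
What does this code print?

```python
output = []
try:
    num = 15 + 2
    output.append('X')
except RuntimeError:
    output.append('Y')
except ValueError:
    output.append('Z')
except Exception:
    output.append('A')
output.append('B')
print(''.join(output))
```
XB

No exception, try block completes normally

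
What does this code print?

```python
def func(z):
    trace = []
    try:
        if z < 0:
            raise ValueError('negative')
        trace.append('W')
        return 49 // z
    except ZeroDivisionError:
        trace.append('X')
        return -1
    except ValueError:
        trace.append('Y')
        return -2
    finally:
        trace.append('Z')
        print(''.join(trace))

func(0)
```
WXZ

z=0 causes ZeroDivisionError, caught, finally prints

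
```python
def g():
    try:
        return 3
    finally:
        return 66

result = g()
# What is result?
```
66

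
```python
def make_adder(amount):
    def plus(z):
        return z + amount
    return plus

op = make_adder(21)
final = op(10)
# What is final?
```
31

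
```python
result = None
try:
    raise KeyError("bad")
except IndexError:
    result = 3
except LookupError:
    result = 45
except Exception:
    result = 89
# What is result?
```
45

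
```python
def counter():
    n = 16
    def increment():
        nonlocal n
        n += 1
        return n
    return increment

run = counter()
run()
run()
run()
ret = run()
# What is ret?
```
20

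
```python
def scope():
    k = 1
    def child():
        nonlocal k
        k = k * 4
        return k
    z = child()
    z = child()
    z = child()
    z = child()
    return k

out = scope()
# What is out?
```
256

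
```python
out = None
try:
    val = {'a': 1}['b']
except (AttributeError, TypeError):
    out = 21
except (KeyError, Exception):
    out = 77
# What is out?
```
77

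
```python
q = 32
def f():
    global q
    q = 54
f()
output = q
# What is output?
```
54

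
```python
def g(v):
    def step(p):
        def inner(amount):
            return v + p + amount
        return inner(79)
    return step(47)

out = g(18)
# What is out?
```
144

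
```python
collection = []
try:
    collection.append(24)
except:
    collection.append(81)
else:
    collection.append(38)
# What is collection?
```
[24, 38]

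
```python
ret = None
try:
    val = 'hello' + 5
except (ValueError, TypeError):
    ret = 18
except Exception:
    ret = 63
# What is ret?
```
18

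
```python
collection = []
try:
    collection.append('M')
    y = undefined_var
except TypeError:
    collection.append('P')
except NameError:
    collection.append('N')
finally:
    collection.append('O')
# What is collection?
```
['M', 'N', 'O']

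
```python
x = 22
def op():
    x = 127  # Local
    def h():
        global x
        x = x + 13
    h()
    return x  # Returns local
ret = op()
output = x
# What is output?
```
35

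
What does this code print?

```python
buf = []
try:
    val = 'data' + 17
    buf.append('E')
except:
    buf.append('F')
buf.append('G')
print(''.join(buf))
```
FG

Exception raised in try, caught by bare except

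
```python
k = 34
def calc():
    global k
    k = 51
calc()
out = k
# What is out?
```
51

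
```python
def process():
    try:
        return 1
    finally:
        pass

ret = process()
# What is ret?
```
1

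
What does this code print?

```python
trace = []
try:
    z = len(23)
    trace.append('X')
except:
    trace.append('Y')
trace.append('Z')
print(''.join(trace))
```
YZ

Exception raised in try, caught by bare except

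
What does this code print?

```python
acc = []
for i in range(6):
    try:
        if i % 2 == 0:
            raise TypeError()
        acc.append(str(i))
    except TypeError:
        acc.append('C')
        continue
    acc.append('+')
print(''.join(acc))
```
C1+C3+C5+

continue in except skips rest of loop body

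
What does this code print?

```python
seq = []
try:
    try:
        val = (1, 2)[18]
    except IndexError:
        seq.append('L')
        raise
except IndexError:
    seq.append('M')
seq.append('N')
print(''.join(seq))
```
LMN

raise without argument re-raises current exception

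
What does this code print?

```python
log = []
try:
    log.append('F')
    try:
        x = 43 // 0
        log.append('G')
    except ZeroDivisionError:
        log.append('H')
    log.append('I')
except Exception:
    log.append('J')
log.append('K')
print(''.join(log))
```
FHIK

Inner exception caught by inner handler, outer continues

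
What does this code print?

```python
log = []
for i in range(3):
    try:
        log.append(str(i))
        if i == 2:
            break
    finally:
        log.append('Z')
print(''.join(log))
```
0Z1Z2Z

finally runs even when breaking out of loop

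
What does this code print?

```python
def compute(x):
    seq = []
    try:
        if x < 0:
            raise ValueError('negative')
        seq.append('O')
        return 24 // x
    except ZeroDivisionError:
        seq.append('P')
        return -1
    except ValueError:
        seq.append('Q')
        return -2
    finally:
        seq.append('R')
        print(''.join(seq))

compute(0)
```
OPR

x=0 causes ZeroDivisionError, caught, finally prints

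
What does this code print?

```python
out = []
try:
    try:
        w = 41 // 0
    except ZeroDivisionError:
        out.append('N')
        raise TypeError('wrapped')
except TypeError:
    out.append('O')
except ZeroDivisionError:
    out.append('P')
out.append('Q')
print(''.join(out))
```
NOQ

TypeError raised and caught, original ZeroDivisionError not re-raised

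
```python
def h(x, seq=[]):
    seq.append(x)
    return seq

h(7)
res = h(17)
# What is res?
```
[7, 17]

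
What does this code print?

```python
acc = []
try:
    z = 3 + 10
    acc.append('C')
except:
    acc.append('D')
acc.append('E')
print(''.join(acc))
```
CE

No exception, try block completes normally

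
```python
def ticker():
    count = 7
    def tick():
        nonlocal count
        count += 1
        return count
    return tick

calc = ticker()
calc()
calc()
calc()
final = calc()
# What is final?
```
11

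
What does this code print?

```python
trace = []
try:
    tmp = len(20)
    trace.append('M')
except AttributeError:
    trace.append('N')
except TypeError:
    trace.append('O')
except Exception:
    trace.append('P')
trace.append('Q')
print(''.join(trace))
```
OQ

TypeError matches before generic Exception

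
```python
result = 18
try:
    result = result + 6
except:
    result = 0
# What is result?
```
24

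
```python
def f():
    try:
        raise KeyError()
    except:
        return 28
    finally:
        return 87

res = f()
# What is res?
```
87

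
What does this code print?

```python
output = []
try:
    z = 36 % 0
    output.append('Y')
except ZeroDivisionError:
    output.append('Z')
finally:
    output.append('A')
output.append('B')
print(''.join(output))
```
ZAB

finally always runs, even after exception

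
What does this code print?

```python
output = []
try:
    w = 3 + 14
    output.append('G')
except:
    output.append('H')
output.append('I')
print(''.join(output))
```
GI

No exception, try block completes normally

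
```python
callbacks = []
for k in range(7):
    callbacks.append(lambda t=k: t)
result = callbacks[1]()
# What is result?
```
1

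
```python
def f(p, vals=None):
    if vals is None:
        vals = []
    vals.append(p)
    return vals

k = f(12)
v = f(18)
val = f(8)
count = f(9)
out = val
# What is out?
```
[8]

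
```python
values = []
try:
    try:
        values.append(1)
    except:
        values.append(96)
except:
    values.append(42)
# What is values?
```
[1]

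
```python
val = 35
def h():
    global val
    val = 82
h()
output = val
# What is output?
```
82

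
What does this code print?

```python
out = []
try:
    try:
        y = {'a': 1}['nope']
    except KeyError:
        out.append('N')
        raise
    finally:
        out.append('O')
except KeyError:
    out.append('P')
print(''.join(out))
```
NOP

finally runs before re-raised exception propagates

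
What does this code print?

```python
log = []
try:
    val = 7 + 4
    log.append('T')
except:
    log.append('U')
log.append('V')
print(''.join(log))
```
TV

No exception, try block completes normally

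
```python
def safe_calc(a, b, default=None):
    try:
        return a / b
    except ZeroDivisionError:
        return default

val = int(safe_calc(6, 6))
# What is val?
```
1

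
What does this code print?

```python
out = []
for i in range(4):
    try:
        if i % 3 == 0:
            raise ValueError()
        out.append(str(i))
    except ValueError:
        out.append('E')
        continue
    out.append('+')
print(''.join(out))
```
E1+2+E

continue in except skips rest of loop body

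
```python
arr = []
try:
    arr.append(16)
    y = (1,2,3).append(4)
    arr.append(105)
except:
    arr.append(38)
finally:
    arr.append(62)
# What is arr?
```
[16, 38, 62]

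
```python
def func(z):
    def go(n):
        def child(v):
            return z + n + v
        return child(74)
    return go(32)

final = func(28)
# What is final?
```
134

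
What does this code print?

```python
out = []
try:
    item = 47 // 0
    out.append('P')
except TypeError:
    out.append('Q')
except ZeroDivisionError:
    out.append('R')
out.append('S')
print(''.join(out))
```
RS

ZeroDivisionError is caught by its specific handler, not TypeError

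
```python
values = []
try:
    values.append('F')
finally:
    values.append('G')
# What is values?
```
['F', 'G']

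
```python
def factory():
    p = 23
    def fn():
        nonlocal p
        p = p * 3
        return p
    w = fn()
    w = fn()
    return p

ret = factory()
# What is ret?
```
207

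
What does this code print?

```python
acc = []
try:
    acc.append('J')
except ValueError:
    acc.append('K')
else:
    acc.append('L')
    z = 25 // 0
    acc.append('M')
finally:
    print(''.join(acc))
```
JL

Try succeeds, else appends 'L', ZeroDivisionError in else is uncaught, finally prints before exception propagates ('M' never appended)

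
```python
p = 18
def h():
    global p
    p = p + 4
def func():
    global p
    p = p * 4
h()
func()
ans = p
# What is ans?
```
88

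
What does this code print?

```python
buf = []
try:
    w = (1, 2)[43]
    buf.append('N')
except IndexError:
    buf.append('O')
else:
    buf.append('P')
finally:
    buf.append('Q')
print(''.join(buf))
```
OQ

Exception: except runs, else skipped, finally runs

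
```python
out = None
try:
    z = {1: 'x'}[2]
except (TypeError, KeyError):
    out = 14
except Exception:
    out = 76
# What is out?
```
14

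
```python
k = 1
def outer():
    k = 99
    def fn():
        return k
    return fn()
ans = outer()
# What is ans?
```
99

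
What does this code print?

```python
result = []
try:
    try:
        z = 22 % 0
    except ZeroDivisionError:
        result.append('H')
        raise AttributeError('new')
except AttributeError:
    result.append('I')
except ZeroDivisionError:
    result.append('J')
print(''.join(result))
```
HI

New AttributeError raised, caught by outer AttributeError handler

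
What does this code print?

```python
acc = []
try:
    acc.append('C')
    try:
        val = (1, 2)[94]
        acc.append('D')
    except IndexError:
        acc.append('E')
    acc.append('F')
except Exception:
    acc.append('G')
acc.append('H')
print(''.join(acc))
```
CEFH

Inner exception caught by inner handler, outer continues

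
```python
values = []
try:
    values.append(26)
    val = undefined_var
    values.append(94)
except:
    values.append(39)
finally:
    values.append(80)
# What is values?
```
[26, 39, 80]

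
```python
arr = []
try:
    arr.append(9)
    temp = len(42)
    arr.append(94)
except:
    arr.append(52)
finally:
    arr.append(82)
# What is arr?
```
[9, 52, 82]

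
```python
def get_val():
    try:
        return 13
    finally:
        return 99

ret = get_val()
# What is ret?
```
99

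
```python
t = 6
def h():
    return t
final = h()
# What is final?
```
6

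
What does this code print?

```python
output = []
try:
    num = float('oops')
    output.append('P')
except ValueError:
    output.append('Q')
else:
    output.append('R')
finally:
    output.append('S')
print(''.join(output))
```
QS

Exception: except runs, else skipped, finally runs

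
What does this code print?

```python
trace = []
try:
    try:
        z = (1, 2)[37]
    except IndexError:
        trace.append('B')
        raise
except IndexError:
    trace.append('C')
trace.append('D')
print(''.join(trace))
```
BCD

raise without argument re-raises current exception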